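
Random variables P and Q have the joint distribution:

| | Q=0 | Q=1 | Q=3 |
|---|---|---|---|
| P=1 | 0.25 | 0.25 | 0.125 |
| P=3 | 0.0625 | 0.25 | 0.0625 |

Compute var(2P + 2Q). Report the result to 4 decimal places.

8.6094

E[P] = 1.75,  E[Q] = 1.0625,  E[PQ] = 1.9375
var(P) = 4 − (1.75)² = 0.9375;  var(Q) = 2.1875 − (1.0625)² = 1.05859375
Cov(P,Q) = 1.9375 − (1.75)(1.0625) = 0.078125
var(2P + 2Q) = (2)²·0.9375 + (2)²·1.05859375 + 2·(2)·(2)·0.078125 = 8.609375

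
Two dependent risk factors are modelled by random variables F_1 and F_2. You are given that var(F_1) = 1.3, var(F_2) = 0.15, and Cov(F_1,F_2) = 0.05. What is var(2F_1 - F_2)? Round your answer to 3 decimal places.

var(2F_1 - F_2) = (2)²·var(F_1) + (-1)²·var(F_2) + 2·(2)·(-1)·Cov(F_1,F_2)
= 4·1.3 + 1·0.15 + -4·0.05 = 5.15

5.150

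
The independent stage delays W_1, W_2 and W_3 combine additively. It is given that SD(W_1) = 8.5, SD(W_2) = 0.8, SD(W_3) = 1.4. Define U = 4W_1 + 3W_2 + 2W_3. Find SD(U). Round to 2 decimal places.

Var(W_1) = 72.25, Var(W_2) = 0.64, Var(W_3) = 1.96
By independence, Var(U) = (4)²Var(W_1) + (3)²Var(W_2) + (2)²Var(W_3)
= (4)²·72.25 + (3)²·0.64 + (2)²·1.96 = 1169.6
SD(U) = √1169.6 ≈ 34.20

34.20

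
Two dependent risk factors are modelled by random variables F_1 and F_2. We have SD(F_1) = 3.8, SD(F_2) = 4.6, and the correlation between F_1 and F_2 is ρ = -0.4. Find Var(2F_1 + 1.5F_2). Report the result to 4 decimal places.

63.4180

Var(F_1) = (3.8)² = 14.44;  Var(F_2) = (4.6)² = 21.16
Cov(F_1,F_2) = ρ·SD(F_1)·SD(F_2) = -0.4·3.8·4.6 = -6.992
Var(2F_1 + 1.5F_2) = (2)²·Var(F_1) + (1.5)²·Var(F_2) + 2·(2)·(1.5)·Cov(F_1,F_2)
= 4·14.44 + 2.25·21.16 + 6·-6.992 = 63.418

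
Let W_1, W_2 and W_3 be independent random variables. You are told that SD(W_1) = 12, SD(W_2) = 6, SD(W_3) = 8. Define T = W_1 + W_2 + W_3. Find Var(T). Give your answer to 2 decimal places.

244.00

Var(W_1) = 144, Var(W_2) = 36, Var(W_3) = 64
By independence, Var(T) = (1)²Var(W_1) + (1)²Var(W_2) + (1)²Var(W_3)
= (1)²·144 + (1)²·36 + (1)²·64 = 244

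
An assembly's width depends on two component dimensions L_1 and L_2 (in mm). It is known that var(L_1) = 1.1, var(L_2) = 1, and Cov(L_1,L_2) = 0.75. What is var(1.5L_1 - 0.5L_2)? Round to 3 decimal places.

1.600

var(1.5L_1 - 0.5L_2) = (1.5)²·var(L_1) + (-0.5)²·var(L_2) + 2·(1.5)·(-0.5)·Cov(L_1,L_2)
= 2.25·1.1 + 0.25·1 + -1.5·0.75 = 1.6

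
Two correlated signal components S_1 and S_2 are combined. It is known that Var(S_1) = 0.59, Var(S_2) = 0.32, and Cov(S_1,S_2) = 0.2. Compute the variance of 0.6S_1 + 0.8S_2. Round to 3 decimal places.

0.609

Var(0.6S_1 + 0.8S_2) = (0.6)²·Var(S_1) + (0.8)²·Var(S_2) + 2·(0.6)·(0.8)·Cov(S_1,S_2)
= 0.36·0.59 + 0.64·0.32 + 0.96·0.2 = 0.6092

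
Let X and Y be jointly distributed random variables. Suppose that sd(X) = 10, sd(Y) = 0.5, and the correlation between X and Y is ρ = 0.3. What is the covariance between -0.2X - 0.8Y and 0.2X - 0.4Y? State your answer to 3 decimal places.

-4.040

var(X) = (10)² = 100;  var(Y) = (0.5)² = 0.25
Cov(X,Y) = ρ·sd(X)·sd(Y) = 0.3·10·0.5 = 1.5
Cov(-0.2X - 0.8Y, 0.2X - 0.4Y) = (-0.2)(0.2)var(X) + (-0.8)(-0.4)var(Y) + [(-0.2)(-0.4) + (-0.8)(0.2)]Cov(X,Y)
= -0.04·100 + 0.32·0.25 + -0.08·1.5 = -4.04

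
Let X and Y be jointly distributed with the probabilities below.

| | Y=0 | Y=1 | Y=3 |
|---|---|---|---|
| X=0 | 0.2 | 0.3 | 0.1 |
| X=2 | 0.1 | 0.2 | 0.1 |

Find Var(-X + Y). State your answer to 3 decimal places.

1.810

E[X] = 0.8,  E[Y] = 1.1,  E[XY] = 1
Var(X) = 1.6 − (0.8)² = 0.96;  Var(Y) = 2.3 − (1.1)² = 1.09
cov(X,Y) = 1 − (0.8)(1.1) = 0.12
Var(-X + Y) = (-1)²·0.96 + (1)²·1.09 + 2·(-1)·(1)·0.12 = 1.81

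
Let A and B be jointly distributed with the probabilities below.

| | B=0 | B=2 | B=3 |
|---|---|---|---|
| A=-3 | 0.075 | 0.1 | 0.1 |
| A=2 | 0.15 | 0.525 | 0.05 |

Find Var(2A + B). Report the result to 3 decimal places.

E[A] = 0.625,  E[B] = 1.7,  E[AB] = 0.9
Var(A) = 5.375 − (0.625)² = 4.984375;  Var(B) = 3.85 − (1.7)² = 0.96
Cov(A,B) = 0.9 − (0.625)(1.7) = -0.1625
Var(2A + B) = (2)²·4.984375 + (1)²·0.96 + 2·(2)·(1)·-0.1625 = 20.2475

20.248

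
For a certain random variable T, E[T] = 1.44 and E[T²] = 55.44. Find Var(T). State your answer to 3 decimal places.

Var(T) = 55.44 − (1.44)² = 53.3664

53.366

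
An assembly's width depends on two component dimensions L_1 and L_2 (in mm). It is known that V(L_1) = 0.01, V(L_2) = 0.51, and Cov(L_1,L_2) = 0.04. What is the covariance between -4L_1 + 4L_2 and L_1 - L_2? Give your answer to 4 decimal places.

Cov(-4L_1 + 4L_2, L_1 - L_2) = (-4)(1)V(L_1) + (4)(-1)V(L_2) + [(-4)(-1) + (4)(1)]Cov(L_1,L_2)
= -4·0.01 + -4·0.51 + 8·0.04 = -1.76

-1.7600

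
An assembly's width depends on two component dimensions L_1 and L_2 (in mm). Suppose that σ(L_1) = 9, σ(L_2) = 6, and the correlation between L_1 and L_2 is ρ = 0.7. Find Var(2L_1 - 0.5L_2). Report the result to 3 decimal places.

Var(L_1) = (9)² = 81;  Var(L_2) = (6)² = 36
cov(L_1,L_2) = ρ·σ(L_1)·σ(L_2) = 0.7·9·6 = 37.8
Var(2L_1 - 0.5L_2) = (2)²·Var(L_1) + (-0.5)²·Var(L_2) + 2·(2)·(-0.5)·cov(L_1,L_2)
= 4·81 + 0.25·36 + -2·37.8 = 257.4

257.400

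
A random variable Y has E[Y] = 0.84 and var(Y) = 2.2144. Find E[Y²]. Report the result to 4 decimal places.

E[Y²] = var(Y) + (E[Y])² = 2.2144 + (0.84)² = 2.92

2.9200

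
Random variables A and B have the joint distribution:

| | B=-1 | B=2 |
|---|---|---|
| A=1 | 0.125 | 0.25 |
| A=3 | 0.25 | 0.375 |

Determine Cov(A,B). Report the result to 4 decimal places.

-0.0938

E[A] = 2.25,  E[B] = 0.875
E[AB] = 1.875
Cov(A,B) = E[AB] − E[A]E[B] = 1.875 − (2.25)(0.875) = -0.09375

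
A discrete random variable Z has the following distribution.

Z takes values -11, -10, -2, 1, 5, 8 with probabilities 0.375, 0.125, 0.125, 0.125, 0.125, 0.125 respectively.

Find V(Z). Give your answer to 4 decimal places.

54.6094

E[Z] = (-11)(0.375) + (-10)(0.125) + (-2)(0.125) + (1)(0.125) + (5)(0.125) + (8)(0.125) = -3.875
E[Z²] = (-11)²(0.375) + (-10)²(0.125) + (-2)²(0.125) + (1)²(0.125) + (5)²(0.125) + (8)²(0.125) = 69.625
V(Z) = E[Z²] − (E[Z])² = 69.625 − (-3.875)² = 54.609375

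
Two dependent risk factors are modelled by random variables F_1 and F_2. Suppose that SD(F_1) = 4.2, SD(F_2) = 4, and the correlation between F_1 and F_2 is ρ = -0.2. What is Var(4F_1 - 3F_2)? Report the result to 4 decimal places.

506.8800

Var(F_1) = (4.2)² = 17.64;  Var(F_2) = (4)² = 16
Cov(F_1,F_2) = ρ·SD(F_1)·SD(F_2) = -0.2·4.2·4 = -3.36
Var(4F_1 - 3F_2) = (4)²·Var(F_1) + (-3)²·Var(F_2) + 2·(4)·(-3)·Cov(F_1,F_2)
= 16·17.64 + 9·16 + -24·-3.36 = 506.88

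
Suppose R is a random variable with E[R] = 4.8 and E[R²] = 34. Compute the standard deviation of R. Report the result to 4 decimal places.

V(R) = 34 − (4.8)² = 10.96
σ(R) = √10.96 ≈ 3.3106

3.3106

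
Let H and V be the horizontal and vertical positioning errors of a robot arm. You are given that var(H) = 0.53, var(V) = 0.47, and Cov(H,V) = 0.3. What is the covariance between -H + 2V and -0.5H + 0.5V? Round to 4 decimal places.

0.2850

Cov(-H + 2V, -0.5H + 0.5V) = (-1)(-0.5)var(H) + (2)(0.5)var(V) + [(-1)(0.5) + (2)(-0.5)]Cov(H,V)
= 0.5·0.53 + 1·0.47 + -1.5·0.3 = 0.285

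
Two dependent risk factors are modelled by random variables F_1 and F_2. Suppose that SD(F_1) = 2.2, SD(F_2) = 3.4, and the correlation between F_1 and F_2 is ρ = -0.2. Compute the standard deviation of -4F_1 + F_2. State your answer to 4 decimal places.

var(F_1) = (2.2)² = 4.84;  var(F_2) = (3.4)² = 11.56
Cov(F_1,F_2) = ρ·SD(F_1)·SD(F_2) = -0.2·2.2·3.4 = -1.496
var(-4F_1 + F_2) = (-4)²·var(F_1) + (1)²·var(F_2) + 2·(-4)·(1)·Cov(F_1,F_2)
= 16·4.84 + 1·11.56 + -8·-1.496 = 100.968
SD(-4F_1 + F_2) = √100.968 ≈ 10.0483

10.0483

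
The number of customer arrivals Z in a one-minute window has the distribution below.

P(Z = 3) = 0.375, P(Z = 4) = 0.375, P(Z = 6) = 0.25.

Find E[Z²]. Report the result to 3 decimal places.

E[Z²] = (3)²(0.375) + (4)²(0.375) + (6)²(0.25) = 18.375

18.375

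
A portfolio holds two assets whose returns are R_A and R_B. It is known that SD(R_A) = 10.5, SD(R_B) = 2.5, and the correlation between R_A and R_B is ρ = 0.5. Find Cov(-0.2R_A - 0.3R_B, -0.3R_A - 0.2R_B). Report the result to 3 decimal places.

8.696

Var(R_A) = (10.5)² = 110.25;  Var(R_B) = (2.5)² = 6.25
Cov(R_A,R_B) = ρ·SD(R_A)·SD(R_B) = 0.5·10.5·2.5 = 13.125
Cov(-0.2R_A - 0.3R_B, -0.3R_A - 0.2R_B) = (-0.2)(-0.3)Var(R_A) + (-0.3)(-0.2)Var(R_B) + [(-0.2)(-0.2) + (-0.3)(-0.3)]Cov(R_A,R_B)
= 0.06·110.25 + 0.06·6.25 + 0.13·13.125 = 8.69625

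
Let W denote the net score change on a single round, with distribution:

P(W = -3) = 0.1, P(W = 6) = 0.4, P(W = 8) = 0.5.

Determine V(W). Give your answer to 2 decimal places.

10.09

E[W] = (-3)(0.1) + (6)(0.4) + (8)(0.5) = 6.1
E[W²] = (-3)²(0.1) + (6)²(0.4) + (8)²(0.5) = 47.3
V(W) = E[W²] − (E[W])² = 47.3 − (6.1)² = 10.09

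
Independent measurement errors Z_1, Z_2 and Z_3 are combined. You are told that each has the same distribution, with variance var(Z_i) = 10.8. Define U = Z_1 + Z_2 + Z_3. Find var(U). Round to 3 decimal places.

32.400

By independence, var(U) = (1)²var(Z_1) + (1)²var(Z_2) + (1)²var(Z_3)
= (1)²·10.8 + (1)²·10.8 + (1)²·10.8 = 32.4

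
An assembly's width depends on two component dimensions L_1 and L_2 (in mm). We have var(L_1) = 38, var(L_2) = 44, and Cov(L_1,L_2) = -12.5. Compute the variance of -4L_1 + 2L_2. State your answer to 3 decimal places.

984.000

var(-4L_1 + 2L_2) = (-4)²·var(L_1) + (2)²·var(L_2) + 2·(-4)·(2)·Cov(L_1,L_2)
= 16·38 + 4·44 + -16·-12.5 = 984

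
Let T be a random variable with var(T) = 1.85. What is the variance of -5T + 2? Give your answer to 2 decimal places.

var(-5T + 2) = (-5)²·var(T) = 25·1.85 = 46.25

46.25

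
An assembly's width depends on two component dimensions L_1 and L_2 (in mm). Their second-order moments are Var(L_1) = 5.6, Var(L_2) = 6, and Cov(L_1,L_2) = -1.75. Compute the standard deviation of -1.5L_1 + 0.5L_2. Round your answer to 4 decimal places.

4.0896

Var(-1.5L_1 + 0.5L_2) = (-1.5)²·Var(L_1) + (0.5)²·Var(L_2) + 2·(-1.5)·(0.5)·Cov(L_1,L_2)
= 2.25·5.6 + 0.25·6 + -1.5·-1.75 = 16.725
SD(-1.5L_1 + 0.5L_2) = √16.725 ≈ 4.0896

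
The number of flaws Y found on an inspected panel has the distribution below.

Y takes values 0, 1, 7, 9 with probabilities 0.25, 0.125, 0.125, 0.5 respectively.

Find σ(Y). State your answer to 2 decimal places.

4.06

E[Y] = (0)(0.25) + (1)(0.125) + (7)(0.125) + (9)(0.5) = 5.5
E[Y²] = (0)²(0.25) + (1)²(0.125) + (7)²(0.125) + (9)²(0.5) = 46.75
Var(Y) = E[Y²] − (E[Y])² = 46.75 − (5.5)² = 16.5
σ(Y) = √16.5 ≈ 4.06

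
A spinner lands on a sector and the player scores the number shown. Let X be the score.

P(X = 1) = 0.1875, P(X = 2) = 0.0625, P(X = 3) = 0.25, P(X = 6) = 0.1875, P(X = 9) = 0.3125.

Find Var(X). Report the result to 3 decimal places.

9.750

E[X] = (1)(0.1875) + (2)(0.0625) + (3)(0.25) + (6)(0.1875) + (9)(0.3125) = 5
E[X²] = (1)²(0.1875) + (2)²(0.0625) + (3)²(0.25) + (6)²(0.1875) + (9)²(0.3125) = 34.75
Var(X) = E[X²] − (E[X])² = 34.75 − (5)² = 9.75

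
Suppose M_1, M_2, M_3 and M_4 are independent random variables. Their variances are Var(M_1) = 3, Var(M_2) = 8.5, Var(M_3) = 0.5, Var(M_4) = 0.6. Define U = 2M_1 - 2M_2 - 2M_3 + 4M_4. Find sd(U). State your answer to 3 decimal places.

By independence, Var(U) = (2)²Var(M_1) + (-2)²Var(M_2) + (-2)²Var(M_3) + (4)²Var(M_4)
= (2)²·3 + (-2)²·8.5 + (-2)²·0.5 + (4)²·0.6 = 57.6
sd(U) = √57.6 ≈ 7.589

7.589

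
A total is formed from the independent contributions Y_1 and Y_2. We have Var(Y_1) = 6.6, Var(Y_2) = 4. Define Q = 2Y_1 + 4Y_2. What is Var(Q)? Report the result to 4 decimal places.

By independence, Var(Q) = (2)²Var(Y_1) + (4)²Var(Y_2)
= (2)²·6.6 + (4)²·4 = 90.4

90.4000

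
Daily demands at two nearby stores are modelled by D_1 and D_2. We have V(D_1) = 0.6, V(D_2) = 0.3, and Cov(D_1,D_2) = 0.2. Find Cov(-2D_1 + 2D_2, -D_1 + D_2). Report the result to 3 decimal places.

1.000

Cov(-2D_1 + 2D_2, -D_1 + D_2) = (-2)(-1)V(D_1) + (2)(1)V(D_2) + [(-2)(1) + (2)(-1)]Cov(D_1,D_2)
= 2·0.6 + 2·0.3 + -4·0.2 = 1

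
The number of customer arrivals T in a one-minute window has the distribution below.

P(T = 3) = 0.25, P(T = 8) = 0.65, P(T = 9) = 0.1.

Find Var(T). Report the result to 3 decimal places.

5.028

E[T] = (3)(0.25) + (8)(0.65) + (9)(0.1) = 6.85
E[T²] = (3)²(0.25) + (8)²(0.65) + (9)²(0.1) = 51.95
Var(T) = E[T²] − (E[T])² = 51.95 − (6.85)² = 5.0275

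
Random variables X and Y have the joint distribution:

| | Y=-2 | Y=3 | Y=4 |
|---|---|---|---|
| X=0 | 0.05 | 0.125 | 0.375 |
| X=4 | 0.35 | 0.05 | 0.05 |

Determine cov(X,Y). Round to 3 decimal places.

E[X] = 1.8,  E[Y] = 1.425
E[XY] = -1.4
cov(X,Y) = E[XY] − E[X]E[Y] = -1.4 − (1.8)(1.425) = -3.965

-3.965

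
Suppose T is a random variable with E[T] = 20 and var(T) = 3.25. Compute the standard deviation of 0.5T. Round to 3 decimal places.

var(0.5T) = (0.5)²·3.25 = 0.8125
SD(0.5T) = √0.8125 ≈ 0.901

0.901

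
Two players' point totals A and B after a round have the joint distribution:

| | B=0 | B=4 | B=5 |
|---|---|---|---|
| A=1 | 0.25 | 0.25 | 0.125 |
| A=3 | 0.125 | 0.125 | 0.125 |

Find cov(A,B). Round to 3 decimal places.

E[A] = 1.75,  E[B] = 2.75
E[AB] = 5
cov(A,B) = E[AB] − E[A]E[B] = 5 − (1.75)(2.75) = 0.1875

0.188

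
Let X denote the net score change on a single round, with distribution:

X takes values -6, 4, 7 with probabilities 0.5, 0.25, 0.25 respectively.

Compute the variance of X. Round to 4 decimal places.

34.1875

E[X] = (-6)(0.5) + (4)(0.25) + (7)(0.25) = -0.25
E[X²] = (-6)²(0.5) + (4)²(0.25) + (7)²(0.25) = 34.25
Var(X) = E[X²] − (E[X])² = 34.25 − (-0.25)² = 34.1875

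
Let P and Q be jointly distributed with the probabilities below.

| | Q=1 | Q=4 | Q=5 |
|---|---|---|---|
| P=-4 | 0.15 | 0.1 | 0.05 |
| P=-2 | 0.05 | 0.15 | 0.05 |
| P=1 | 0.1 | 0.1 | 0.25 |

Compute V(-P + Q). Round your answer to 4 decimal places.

E[P] = -1.25,  E[Q] = 3.45,  E[PQ] = -3.25
V(P) = 6.25 − (-1.25)² = 4.6875;  V(Q) = 14.65 − (3.45)² = 2.7475
Cov(P,Q) = -3.25 − (-1.25)(3.45) = 1.0625
V(-P + Q) = (-1)²·4.6875 + (1)²·2.7475 + 2·(-1)·(1)·1.0625 = 5.31

5.3100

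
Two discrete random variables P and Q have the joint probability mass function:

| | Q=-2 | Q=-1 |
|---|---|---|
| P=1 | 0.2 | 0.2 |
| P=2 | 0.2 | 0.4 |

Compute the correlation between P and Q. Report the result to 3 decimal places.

0.167

E[P] = 1.6,  E[Q] = -1.4
E[PQ] = -2.2
Cov(P,Q) = E[PQ] − E[P]E[Q] = -2.2 − (1.6)(-1.4) = 0.04
V(P) = 0.24,  V(Q) = 0.24
ρ = 0.04 / √(0.24·0.24) ≈ 0.167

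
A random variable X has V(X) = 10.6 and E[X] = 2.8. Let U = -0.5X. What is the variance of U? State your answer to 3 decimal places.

2.650

V(-0.5X) = (-0.5)²·V(X) = 0.25·10.6 = 2.65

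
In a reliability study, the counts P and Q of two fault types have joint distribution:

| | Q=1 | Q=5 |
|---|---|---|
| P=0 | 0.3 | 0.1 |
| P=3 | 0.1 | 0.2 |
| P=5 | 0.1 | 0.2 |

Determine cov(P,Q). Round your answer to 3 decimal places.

E[P] = 2.4,  E[Q] = 3
E[PQ] = 8.8
cov(P,Q) = E[PQ] − E[P]E[Q] = 8.8 − (2.4)(3) = 1.6

1.600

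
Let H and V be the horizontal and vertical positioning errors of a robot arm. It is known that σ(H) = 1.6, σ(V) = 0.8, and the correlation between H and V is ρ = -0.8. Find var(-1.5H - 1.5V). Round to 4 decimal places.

2.5920

var(H) = (1.6)² = 2.56;  var(V) = (0.8)² = 0.64
Cov(H,V) = ρ·σ(H)·σ(V) = -0.8·1.6·0.8 = -1.024
var(-1.5H - 1.5V) = (-1.5)²·var(H) + (-1.5)²·var(V) + 2·(-1.5)·(-1.5)·Cov(H,V)
= 2.25·2.56 + 2.25·0.64 + 4.5·-1.024 = 2.592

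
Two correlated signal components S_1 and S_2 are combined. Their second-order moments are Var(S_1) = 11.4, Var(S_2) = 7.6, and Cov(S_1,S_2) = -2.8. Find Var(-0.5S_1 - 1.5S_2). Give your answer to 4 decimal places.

Var(-0.5S_1 - 1.5S_2) = (-0.5)²·Var(S_1) + (-1.5)²·Var(S_2) + 2·(-0.5)·(-1.5)·Cov(S_1,S_2)
= 0.25·11.4 + 2.25·7.6 + 1.5·-2.8 = 15.75

15.7500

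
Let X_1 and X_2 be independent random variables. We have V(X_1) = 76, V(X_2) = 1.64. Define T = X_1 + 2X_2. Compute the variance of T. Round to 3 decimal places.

By independence, V(T) = (1)²V(X_1) + (2)²V(X_2)
= (1)²·76 + (2)²·1.64 = 82.56

82.560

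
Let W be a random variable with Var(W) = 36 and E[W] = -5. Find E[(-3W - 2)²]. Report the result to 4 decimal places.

E[-3W - 2] = -3·-5 − 2 = 13
Var(-3W - 2) = (-3)²·36 = 324
E[(-3W - 2)²] = Var((-3W - 2)) + (E[(-3W - 2)])² = 324 + (13)² = 493

493.0000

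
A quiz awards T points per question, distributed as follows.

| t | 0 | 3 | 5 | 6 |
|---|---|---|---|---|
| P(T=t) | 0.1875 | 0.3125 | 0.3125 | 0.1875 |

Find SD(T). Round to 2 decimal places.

2.06

E[T] = (0)(0.1875) + (3)(0.3125) + (5)(0.3125) + (6)(0.1875) = 3.625
E[T²] = (0)²(0.1875) + (3)²(0.3125) + (5)²(0.3125) + (6)²(0.1875) = 17.375
Var(T) = E[T²] − (E[T])² = 17.375 − (3.625)² = 4.234375
SD(T) = √4.234375 ≈ 2.06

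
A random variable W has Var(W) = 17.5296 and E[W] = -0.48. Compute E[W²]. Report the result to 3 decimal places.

17.760

E[W²] = Var(W) + (E[W])² = 17.5296 + (-0.48)² = 17.76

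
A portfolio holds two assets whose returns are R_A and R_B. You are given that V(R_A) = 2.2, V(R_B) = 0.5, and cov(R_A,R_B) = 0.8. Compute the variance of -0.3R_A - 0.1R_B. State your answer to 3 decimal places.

V(-0.3R_A - 0.1R_B) = (-0.3)²·V(R_A) + (-0.1)²·V(R_B) + 2·(-0.3)·(-0.1)·cov(R_A,R_B)
= 0.09·2.2 + 0.01·0.5 + 0.06·0.8 = 0.251

0.251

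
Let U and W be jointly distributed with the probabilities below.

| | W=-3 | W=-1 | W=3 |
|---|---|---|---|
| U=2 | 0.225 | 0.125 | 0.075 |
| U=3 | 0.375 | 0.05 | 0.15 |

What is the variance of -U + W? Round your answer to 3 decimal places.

6.109

E[U] = 2.575,  E[W] = -1.3,  E[UW] = -3.325
Var(U) = 6.875 − (2.575)² = 0.244375;  Var(W) = 7.6 − (-1.3)² = 5.91
Cov(U,W) = -3.325 − (2.575)(-1.3) = 0.0225
Var(-U + W) = (-1)²·0.244375 + (1)²·5.91 + 2·(-1)·(1)·0.0225 = 6.109375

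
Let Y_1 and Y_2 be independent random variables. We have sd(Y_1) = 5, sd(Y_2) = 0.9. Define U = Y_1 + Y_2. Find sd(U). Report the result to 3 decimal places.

Var(Y_1) = 25, Var(Y_2) = 0.81
By independence, Var(U) = (1)²Var(Y_1) + (1)²Var(Y_2)
= (1)²·25 + (1)²·0.81 = 25.81
sd(U) = √25.81 ≈ 5.080

5.080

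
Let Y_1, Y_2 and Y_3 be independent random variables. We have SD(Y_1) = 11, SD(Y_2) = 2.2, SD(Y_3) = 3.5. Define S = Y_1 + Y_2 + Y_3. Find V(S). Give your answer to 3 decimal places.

V(Y_1) = 121, V(Y_2) = 4.84, V(Y_3) = 12.25
By independence, V(S) = (1)²V(Y_1) + (1)²V(Y_2) + (1)²V(Y_3)
= (1)²·121 + (1)²·4.84 + (1)²·12.25 = 138.09

138.090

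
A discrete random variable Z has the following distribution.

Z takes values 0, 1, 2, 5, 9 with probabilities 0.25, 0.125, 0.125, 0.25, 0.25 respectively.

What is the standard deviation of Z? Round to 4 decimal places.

E[Z] = (0)(0.25) + (1)(0.125) + (2)(0.125) + (5)(0.25) + (9)(0.25) = 3.875
E[Z²] = (0)²(0.25) + (1)²(0.125) + (2)²(0.125) + (5)²(0.25) + (9)²(0.25) = 27.125
var(Z) = E[Z²] − (E[Z])² = 27.125 − (3.875)² = 12.109375
SD(Z) = √12.109375 ≈ 3.4799

3.4799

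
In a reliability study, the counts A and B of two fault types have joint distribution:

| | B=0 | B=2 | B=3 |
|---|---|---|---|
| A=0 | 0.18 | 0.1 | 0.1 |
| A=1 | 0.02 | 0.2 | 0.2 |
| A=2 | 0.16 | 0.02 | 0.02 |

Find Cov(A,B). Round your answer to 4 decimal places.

E[A] = 0.82,  E[B] = 1.6
E[AB] = 1.2
Cov(A,B) = E[AB] − E[A]E[B] = 1.2 − (0.82)(1.6) = -0.112

-0.1120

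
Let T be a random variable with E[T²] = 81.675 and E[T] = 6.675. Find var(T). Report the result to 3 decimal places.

var(T) = 81.675 − (6.675)² = 37.119375

37.119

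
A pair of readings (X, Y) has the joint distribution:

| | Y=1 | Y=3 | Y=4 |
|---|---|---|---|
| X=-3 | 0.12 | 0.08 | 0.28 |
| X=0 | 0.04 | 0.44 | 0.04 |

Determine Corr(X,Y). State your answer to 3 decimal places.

E[X] = -1.44,  E[Y] = 3
E[XY] = -4.44
Cov(X,Y) = E[XY] − E[X]E[Y] = -4.44 − (-1.44)(3) = -0.12
V(X) = 2.2464,  V(Y) = 0.96
ρ = -0.12 / √(2.2464·0.96) ≈ -0.082

-0.082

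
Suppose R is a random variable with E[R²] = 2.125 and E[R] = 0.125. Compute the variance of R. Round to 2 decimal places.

Var(R) = 2.125 − (0.125)² = 2.109375

2.11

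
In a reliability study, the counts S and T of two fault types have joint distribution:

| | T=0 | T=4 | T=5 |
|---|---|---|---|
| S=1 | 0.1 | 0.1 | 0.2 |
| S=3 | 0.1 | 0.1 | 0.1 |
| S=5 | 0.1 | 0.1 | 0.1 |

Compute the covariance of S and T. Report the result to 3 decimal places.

-0.360

E[S] = 2.8,  E[T] = 3.2
E[ST] = 8.6
cov(S,T) = E[ST] − E[S]E[T] = 8.6 − (2.8)(3.2) = -0.36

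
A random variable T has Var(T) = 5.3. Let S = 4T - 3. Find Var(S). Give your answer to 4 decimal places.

84.8000

Var(4T - 3) = (4)²·Var(T) = 16·5.3 = 84.8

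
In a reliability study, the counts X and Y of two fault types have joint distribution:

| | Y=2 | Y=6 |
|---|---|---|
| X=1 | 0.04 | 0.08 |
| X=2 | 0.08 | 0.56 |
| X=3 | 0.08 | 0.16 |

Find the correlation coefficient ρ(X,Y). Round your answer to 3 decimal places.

-0.068

E[X] = 2.12,  E[Y] = 5.2
E[XY] = 10.96
Cov(X,Y) = E[XY] − E[X]E[Y] = 10.96 − (2.12)(5.2) = -0.064
var(X) = 0.3456,  var(Y) = 2.56
ρ = -0.064 / √(0.3456·2.56) ≈ -0.068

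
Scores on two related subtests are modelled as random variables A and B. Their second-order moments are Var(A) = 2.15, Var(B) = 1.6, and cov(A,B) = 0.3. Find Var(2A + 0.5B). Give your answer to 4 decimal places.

Var(2A + 0.5B) = (2)²·Var(A) + (0.5)²·Var(B) + 2·(2)·(0.5)·cov(A,B)
= 4·2.15 + 0.25·1.6 + 2·0.3 = 9.6

9.6000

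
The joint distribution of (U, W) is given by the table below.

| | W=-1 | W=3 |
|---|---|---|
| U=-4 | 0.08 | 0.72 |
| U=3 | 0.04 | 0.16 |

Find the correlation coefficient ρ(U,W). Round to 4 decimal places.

-0.1231

E[U] = -2.6,  E[W] = 2.52
E[UW] = -7
Cov(U,W) = E[UW] − E[U]E[W] = -7 − (-2.6)(2.52) = -0.448
Var(U) = 7.84,  Var(W) = 1.6896
ρ = -0.448 / √(7.84·1.6896) ≈ -0.1231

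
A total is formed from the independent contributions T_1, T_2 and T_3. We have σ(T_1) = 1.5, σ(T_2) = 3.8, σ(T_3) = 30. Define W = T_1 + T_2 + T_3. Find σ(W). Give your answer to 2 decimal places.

30.28

Var(T_1) = 2.25, Var(T_2) = 14.44, Var(T_3) = 900
By independence, Var(W) = (1)²Var(T_1) + (1)²Var(T_2) + (1)²Var(T_3)
= (1)²·2.25 + (1)²·14.44 + (1)²·900 = 916.69
σ(W) = √916.69 ≈ 30.28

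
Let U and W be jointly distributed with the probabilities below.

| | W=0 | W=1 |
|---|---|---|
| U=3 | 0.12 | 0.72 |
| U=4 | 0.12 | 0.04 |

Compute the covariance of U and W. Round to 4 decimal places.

-0.0816

E[U] = 3.16,  E[W] = 0.76
E[UW] = 2.32
Cov(U,W) = E[UW] − E[U]E[W] = 2.32 − (3.16)(0.76) = -0.0816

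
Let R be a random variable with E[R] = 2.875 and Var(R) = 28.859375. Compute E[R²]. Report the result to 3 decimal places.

37.125

E[R²] = Var(R) + (E[R])² = 28.859375 + (2.875)² = 37.125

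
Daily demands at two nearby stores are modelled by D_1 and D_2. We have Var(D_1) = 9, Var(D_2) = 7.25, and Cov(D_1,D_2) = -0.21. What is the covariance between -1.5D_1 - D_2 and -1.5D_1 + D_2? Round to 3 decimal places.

Cov(-1.5D_1 - D_2, -1.5D_1 + D_2) = (-1.5)(-1.5)Var(D_1) + (-1)(1)Var(D_2) + [(-1.5)(1) + (-1)(-1.5)]Cov(D_1,D_2)
= 2.25·9 + -1·7.25 + 0·-0.21 = 13

13.000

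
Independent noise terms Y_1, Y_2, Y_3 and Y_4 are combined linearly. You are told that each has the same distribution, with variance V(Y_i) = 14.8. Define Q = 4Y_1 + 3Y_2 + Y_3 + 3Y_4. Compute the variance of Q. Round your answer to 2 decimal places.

By independence, V(Q) = (4)²V(Y_1) + (3)²V(Y_2) + (1)²V(Y_3) + (3)²V(Y_4)
= (4)²·14.8 + (3)²·14.8 + (1)²·14.8 + (3)²·14.8 = 518

518.00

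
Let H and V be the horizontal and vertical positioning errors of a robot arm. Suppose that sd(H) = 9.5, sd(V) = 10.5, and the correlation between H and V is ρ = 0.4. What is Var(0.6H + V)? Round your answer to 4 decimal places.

Var(H) = (9.5)² = 90.25;  Var(V) = (10.5)² = 110.25
Cov(H,V) = ρ·sd(H)·sd(V) = 0.4·9.5·10.5 = 39.9
Var(0.6H + V) = (0.6)²·Var(H) + (1)²·Var(V) + 2·(0.6)·(1)·Cov(H,V)
= 0.36·90.25 + 1·110.25 + 1.2·39.9 = 190.62

190.6200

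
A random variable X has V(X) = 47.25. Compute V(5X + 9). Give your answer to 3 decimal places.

1181.250

V(5X + 9) = (5)²·V(X) = 25·47.25 = 1181.25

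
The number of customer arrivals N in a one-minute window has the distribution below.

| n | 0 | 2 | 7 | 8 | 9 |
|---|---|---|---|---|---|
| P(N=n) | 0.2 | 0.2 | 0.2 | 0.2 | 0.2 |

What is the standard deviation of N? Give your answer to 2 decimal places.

3.54

E[N] = (0)(0.2) + (2)(0.2) + (7)(0.2) + (8)(0.2) + (9)(0.2) = 5.2
E[N²] = (0)²(0.2) + (2)²(0.2) + (7)²(0.2) + (8)²(0.2) + (9)²(0.2) = 39.6
V(N) = E[N²] − (E[N])² = 39.6 − (5.2)² = 12.56
SD(N) = √12.56 ≈ 3.54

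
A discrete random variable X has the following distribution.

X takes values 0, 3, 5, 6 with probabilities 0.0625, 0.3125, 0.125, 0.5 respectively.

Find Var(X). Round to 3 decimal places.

E[X] = (0)(0.0625) + (3)(0.3125) + (5)(0.125) + (6)(0.5) = 4.5625
E[X²] = (0)²(0.0625) + (3)²(0.3125) + (5)²(0.125) + (6)²(0.5) = 23.9375
Var(X) = E[X²] − (E[X])² = 23.9375 − (4.5625)² = 3.12109375

3.121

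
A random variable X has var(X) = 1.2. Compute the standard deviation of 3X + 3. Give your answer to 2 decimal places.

var(3X + 3) = (3)²·1.2 = 10.8
SD(3X + 3) = √10.8 ≈ 3.29

3.29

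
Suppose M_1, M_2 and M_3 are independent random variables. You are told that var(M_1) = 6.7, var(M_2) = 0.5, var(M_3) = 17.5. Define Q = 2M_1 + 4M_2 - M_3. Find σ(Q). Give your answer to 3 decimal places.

By independence, var(Q) = (2)²var(M_1) + (4)²var(M_2) + (-1)²var(M_3)
= (2)²·6.7 + (4)²·0.5 + (-1)²·17.5 = 52.3
σ(Q) = √52.3 ≈ 7.232

7.232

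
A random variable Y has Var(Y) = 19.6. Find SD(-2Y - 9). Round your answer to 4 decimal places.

Var(-2Y - 9) = (-2)²·19.6 = 78.4
SD(-2Y - 9) = √78.4 ≈ 8.8544

8.8544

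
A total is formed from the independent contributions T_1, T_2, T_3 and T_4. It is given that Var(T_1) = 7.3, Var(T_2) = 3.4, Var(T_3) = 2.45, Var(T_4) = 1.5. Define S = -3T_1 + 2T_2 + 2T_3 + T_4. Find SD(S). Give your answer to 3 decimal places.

9.518

By independence, Var(S) = (-3)²Var(T_1) + (2)²Var(T_2) + (2)²Var(T_3) + (1)²Var(T_4)
= (-3)²·7.3 + (2)²·3.4 + (2)²·2.45 + (1)²·1.5 = 90.6
SD(S) = √90.6 ≈ 9.518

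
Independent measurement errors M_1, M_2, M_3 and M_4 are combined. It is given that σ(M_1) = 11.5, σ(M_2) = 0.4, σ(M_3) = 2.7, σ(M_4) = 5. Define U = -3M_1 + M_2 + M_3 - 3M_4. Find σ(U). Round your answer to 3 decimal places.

37.719

V(M_1) = 132.25, V(M_2) = 0.16, V(M_3) = 7.29, V(M_4) = 25
By independence, V(U) = (-3)²V(M_1) + (1)²V(M_2) + (1)²V(M_3) + (-3)²V(M_4)
= (-3)²·132.25 + (1)²·0.16 + (1)²·7.29 + (-3)²·25 = 1422.7
σ(U) = √1422.7 ≈ 37.719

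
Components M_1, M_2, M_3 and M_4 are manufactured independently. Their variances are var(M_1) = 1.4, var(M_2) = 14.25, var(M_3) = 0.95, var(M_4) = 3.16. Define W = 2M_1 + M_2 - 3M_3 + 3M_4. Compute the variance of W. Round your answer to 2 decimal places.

By independence, var(W) = (2)²var(M_1) + (1)²var(M_2) + (-3)²var(M_3) + (3)²var(M_4)
= (2)²·1.4 + (1)²·14.25 + (-3)²·0.95 + (3)²·3.16 = 56.84

56.84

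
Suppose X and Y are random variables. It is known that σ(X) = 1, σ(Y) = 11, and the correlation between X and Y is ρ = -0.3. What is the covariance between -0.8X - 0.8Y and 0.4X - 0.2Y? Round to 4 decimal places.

Var(X) = (1)² = 1;  Var(Y) = (11)² = 121
Cov(X,Y) = ρ·σ(X)·σ(Y) = -0.3·1·11 = -3.3
Cov(-0.8X - 0.8Y, 0.4X - 0.2Y) = (-0.8)(0.4)Var(X) + (-0.8)(-0.2)Var(Y) + [(-0.8)(-0.2) + (-0.8)(0.4)]Cov(X,Y)
= -0.32·1 + 0.16·121 + -0.16·-3.3 = 19.568

19.5680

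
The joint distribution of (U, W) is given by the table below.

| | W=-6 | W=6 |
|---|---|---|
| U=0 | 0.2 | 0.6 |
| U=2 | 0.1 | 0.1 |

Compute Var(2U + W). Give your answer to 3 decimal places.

E[U] = 0.4,  E[W] = 2.4,  E[UW] = 0
Var(U) = 0.8 − (0.4)² = 0.64;  Var(W) = 36 − (2.4)² = 30.24
Cov(U,W) = 0 − (0.4)(2.4) = -0.96
Var(2U + W) = (2)²·0.64 + (1)²·30.24 + 2·(2)·(1)·-0.96 = 28.96

28.960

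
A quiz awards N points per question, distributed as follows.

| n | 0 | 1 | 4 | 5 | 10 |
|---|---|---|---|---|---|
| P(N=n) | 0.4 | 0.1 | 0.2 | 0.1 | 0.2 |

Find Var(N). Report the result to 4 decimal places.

E[N] = (0)(0.4) + (1)(0.1) + (4)(0.2) + (5)(0.1) + (10)(0.2) = 3.4
E[N²] = (0)²(0.4) + (1)²(0.1) + (4)²(0.2) + (5)²(0.1) + (10)²(0.2) = 25.8
Var(N) = E[N²] − (E[N])² = 25.8 − (3.4)² = 14.24

14.2400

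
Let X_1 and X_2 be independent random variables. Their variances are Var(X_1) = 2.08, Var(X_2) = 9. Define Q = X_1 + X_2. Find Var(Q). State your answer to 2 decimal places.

By independence, Var(Q) = (1)²Var(X_1) + (1)²Var(X_2)
= (1)²·2.08 + (1)²·9 = 11.08

11.08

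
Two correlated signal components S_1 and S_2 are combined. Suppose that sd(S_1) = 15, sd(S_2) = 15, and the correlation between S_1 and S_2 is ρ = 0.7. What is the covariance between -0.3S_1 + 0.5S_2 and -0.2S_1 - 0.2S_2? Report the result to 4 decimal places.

-15.3000

var(S_1) = (15)² = 225;  var(S_2) = (15)² = 225
Cov(S_1,S_2) = ρ·sd(S_1)·sd(S_2) = 0.7·15·15 = 157.5
Cov(-0.3S_1 + 0.5S_2, -0.2S_1 - 0.2S_2) = (-0.3)(-0.2)var(S_1) + (0.5)(-0.2)var(S_2) + [(-0.3)(-0.2) + (0.5)(-0.2)]Cov(S_1,S_2)
= 0.06·225 + -0.1·225 + -0.04·157.5 = -15.3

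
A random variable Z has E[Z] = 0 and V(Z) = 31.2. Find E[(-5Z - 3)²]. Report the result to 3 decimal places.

E[-5Z - 3] = -5·0 − 3 = -3
V(-5Z - 3) = (-5)²·31.2 = 780
E[(-5Z - 3)²] = V((-5Z - 3)) + (E[(-5Z - 3)])² = 780 + (-3)² = 789

789.000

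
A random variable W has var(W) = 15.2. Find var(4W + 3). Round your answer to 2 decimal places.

var(4W + 3) = (4)²·var(W) = 16·15.2 = 243.2

243.20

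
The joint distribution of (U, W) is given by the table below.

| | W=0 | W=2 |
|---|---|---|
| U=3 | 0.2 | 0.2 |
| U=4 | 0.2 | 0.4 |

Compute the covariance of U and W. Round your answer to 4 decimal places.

0.0800

E[U] = 3.6,  E[W] = 1.2
E[UW] = 4.4
Cov(U,W) = E[UW] − E[U]E[W] = 4.4 − (3.6)(1.2) = 0.08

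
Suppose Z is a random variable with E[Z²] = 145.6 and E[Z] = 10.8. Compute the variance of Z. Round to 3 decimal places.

28.960

V(Z) = 145.6 − (10.8)² = 28.96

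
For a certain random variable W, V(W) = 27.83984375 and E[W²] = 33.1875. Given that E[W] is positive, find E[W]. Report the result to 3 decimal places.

2.313

(E[W])² = E[W²] − V(W) = 33.1875 − 27.83984375 = 5.34765625
E[W] = √5.34765625 = 2.3125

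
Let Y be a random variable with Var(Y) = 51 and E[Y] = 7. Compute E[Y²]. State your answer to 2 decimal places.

E[Y²] = Var(Y) + (E[Y])² = 51 + (7)² = 100

100.00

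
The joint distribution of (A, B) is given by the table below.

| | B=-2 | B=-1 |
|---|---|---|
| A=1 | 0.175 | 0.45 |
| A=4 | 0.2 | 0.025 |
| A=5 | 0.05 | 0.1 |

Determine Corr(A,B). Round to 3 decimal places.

-0.312

E[A] = 2.275,  E[B] = -1.425
E[AB] = -3.5
cov(A,B) = E[AB] − E[A]E[B] = -3.5 − (2.275)(-1.425) = -0.258125
Var(A) = 2.799375,  Var(B) = 0.244375
ρ = -0.258125 / √(2.799375·0.244375) ≈ -0.312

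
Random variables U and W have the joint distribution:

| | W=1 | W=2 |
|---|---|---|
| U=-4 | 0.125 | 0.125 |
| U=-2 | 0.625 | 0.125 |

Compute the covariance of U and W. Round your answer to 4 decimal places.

-0.1250

E[U] = -2.5,  E[W] = 1.25
E[UW] = -3.25
Cov(U,W) = E[UW] − E[U]E[W] = -3.25 − (-2.5)(1.25) = -0.125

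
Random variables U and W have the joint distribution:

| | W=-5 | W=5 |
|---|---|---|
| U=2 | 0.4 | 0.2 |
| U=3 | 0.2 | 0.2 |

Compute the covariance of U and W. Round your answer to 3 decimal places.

0.400

E[U] = 2.4,  E[W] = -1
E[UW] = -2
Cov(U,W) = E[UW] − E[U]E[W] = -2 − (2.4)(-1) = 0.4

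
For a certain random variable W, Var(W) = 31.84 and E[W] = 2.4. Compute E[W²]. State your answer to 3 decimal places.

37.600

E[W²] = Var(W) + (E[W])² = 31.84 + (2.4)² = 37.6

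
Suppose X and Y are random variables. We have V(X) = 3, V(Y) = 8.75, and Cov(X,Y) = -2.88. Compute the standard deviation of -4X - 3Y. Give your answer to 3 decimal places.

V(-4X - 3Y) = (-4)²·V(X) + (-3)²·V(Y) + 2·(-4)·(-3)·Cov(X,Y)
= 16·3 + 9·8.75 + 24·-2.88 = 57.63
sd(-4X - 3Y) = √57.63 ≈ 7.591

7.591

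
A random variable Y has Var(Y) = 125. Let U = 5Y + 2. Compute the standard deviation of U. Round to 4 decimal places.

Var(5Y + 2) = (5)²·125 = 3125
SD(U) = √3125 ≈ 55.9017

55.9017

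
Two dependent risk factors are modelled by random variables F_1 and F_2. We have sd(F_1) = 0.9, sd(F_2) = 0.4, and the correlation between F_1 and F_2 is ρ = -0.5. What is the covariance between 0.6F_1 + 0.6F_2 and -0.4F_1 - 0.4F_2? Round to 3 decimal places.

Var(F_1) = (0.9)² = 0.81;  Var(F_2) = (0.4)² = 0.16
cov(F_1,F_2) = ρ·sd(F_1)·sd(F_2) = -0.5·0.9·0.4 = -0.18
cov(0.6F_1 + 0.6F_2, -0.4F_1 - 0.4F_2) = (0.6)(-0.4)Var(F_1) + (0.6)(-0.4)Var(F_2) + [(0.6)(-0.4) + (0.6)(-0.4)]cov(F_1,F_2)
= -0.24·0.81 + -0.24·0.16 + -0.48·-0.18 = -0.1464

-0.146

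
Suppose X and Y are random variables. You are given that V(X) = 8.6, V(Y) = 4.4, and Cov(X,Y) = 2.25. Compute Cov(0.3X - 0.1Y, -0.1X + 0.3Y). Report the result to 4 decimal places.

-0.1650

Cov(0.3X - 0.1Y, -0.1X + 0.3Y) = (0.3)(-0.1)V(X) + (-0.1)(0.3)V(Y) + [(0.3)(0.3) + (-0.1)(-0.1)]Cov(X,Y)
= -0.03·8.6 + -0.03·4.4 + 0.1·2.25 = -0.165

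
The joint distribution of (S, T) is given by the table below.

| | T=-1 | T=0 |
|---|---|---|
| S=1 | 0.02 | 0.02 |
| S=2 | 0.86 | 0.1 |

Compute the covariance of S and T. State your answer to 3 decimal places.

E[S] = 1.96,  E[T] = -0.88
E[ST] = -1.74
Cov(S,T) = E[ST] − E[S]E[T] = -1.74 − (1.96)(-0.88) = -0.0152

-0.015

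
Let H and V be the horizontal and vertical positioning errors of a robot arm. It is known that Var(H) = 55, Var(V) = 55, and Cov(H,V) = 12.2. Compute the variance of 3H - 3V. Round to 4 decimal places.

770.4000

Var(3H - 3V) = (3)²·Var(H) + (-3)²·Var(V) + 2·(3)·(-3)·Cov(H,V)
= 9·55 + 9·55 + -18·12.2 = 770.4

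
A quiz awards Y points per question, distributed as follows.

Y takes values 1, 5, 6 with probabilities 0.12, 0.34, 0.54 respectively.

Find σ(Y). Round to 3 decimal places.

1.567

E[Y] = (1)(0.12) + (5)(0.34) + (6)(0.54) = 5.06
E[Y²] = (1)²(0.12) + (5)²(0.34) + (6)²(0.54) = 28.06
Var(Y) = E[Y²] − (E[Y])² = 28.06 − (5.06)² = 2.4564
σ(Y) = √2.4564 ≈ 1.567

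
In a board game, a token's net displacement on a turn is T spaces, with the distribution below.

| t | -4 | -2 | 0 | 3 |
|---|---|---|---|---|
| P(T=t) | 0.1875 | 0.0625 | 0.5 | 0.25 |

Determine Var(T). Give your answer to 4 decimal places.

E[T] = (-4)(0.1875) + (-2)(0.0625) + (0)(0.5) + (3)(0.25) = -0.125
E[T²] = (-4)²(0.1875) + (-2)²(0.0625) + (0)²(0.5) + (3)²(0.25) = 5.5
Var(T) = E[T²] − (E[T])² = 5.5 − (-0.125)² = 5.484375

5.4844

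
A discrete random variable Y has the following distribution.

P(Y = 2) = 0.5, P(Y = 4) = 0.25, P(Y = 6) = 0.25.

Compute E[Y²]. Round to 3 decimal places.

E[Y²] = (2)²(0.5) + (4)²(0.25) + (6)²(0.25) = 15

15.000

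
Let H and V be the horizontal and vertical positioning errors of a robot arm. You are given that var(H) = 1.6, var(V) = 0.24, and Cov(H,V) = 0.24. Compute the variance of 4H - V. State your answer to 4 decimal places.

var(4H - V) = (4)²·var(H) + (-1)²·var(V) + 2·(4)·(-1)·Cov(H,V)
= 16·1.6 + 1·0.24 + -8·0.24 = 23.92

23.9200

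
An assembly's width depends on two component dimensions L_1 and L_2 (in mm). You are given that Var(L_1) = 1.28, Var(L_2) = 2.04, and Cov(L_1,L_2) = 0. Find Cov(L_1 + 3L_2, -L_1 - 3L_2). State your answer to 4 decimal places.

-19.6400

Cov(L_1 + 3L_2, -L_1 - 3L_2) = (1)(-1)Var(L_1) + (3)(-3)Var(L_2) + [(1)(-3) + (3)(-1)]Cov(L_1,L_2)
= -1·1.28 + -9·2.04 + -6·0 = -19.64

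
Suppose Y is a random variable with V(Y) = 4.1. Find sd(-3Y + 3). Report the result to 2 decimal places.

6.07

V(-3Y + 3) = (-3)²·4.1 = 36.9
sd(-3Y + 3) = √36.9 ≈ 6.07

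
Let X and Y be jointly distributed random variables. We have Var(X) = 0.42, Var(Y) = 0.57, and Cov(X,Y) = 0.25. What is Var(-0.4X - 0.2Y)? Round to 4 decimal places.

Var(-0.4X - 0.2Y) = (-0.4)²·Var(X) + (-0.2)²·Var(Y) + 2·(-0.4)·(-0.2)·Cov(X,Y)
= 0.16·0.42 + 0.04·0.57 + 0.16·0.25 = 0.13

0.1300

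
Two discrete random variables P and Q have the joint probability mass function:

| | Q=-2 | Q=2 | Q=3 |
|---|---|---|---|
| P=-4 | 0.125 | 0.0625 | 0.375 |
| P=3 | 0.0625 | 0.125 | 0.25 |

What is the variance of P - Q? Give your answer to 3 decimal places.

14.902

E[P] = -0.9375,  E[Q] = 1.875,  E[PQ] = -1.375
var(P) = 12.9375 − (-0.9375)² = 12.05859375;  var(Q) = 7.125 − (1.875)² = 3.609375
Cov(P,Q) = -1.375 − (-0.9375)(1.875) = 0.3828125
var(P - Q) = (1)²·12.05859375 + (-1)²·3.609375 + 2·(1)·(-1)·0.3828125 = 14.90234375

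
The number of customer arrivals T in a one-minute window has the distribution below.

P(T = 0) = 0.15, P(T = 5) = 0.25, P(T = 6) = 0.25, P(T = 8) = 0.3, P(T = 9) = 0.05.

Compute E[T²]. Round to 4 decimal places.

E[T²] = (0)²(0.15) + (5)²(0.25) + (6)²(0.25) + (8)²(0.3) + (9)²(0.05) = 38.5

38.5000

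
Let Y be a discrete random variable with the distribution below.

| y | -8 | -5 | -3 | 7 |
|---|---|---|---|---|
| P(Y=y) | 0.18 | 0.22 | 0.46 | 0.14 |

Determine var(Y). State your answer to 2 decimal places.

E[Y] = (-8)(0.18) + (-5)(0.22) + (-3)(0.46) + (7)(0.14) = -2.94
E[Y²] = (-8)²(0.18) + (-5)²(0.22) + (-3)²(0.46) + (7)²(0.14) = 28.02
var(Y) = E[Y²] − (E[Y])² = 28.02 − (-2.94)² = 19.3764

19.38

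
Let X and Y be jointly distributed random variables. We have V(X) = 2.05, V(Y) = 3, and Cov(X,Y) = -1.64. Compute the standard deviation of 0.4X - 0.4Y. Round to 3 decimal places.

V(0.4X - 0.4Y) = (0.4)²·V(X) + (-0.4)²·V(Y) + 2·(0.4)·(-0.4)·Cov(X,Y)
= 0.16·2.05 + 0.16·3 + -0.32·-1.64 = 1.3328
SD(0.4X - 0.4Y) = √1.3328 ≈ 1.154

1.154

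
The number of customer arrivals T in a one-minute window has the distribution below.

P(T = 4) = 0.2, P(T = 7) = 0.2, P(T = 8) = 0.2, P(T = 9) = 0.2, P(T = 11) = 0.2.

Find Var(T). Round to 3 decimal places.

5.360

E[T] = (4)(0.2) + (7)(0.2) + (8)(0.2) + (9)(0.2) + (11)(0.2) = 7.8
E[T²] = (4)²(0.2) + (7)²(0.2) + (8)²(0.2) + (9)²(0.2) + (11)²(0.2) = 66.2
Var(T) = E[T²] − (E[T])² = 66.2 − (7.8)² = 5.36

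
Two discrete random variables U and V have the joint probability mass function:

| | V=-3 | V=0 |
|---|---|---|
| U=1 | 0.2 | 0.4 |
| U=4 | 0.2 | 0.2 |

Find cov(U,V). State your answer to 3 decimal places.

E[U] = 2.2,  E[V] = -1.2
E[UV] = -3
cov(U,V) = E[UV] − E[U]E[V] = -3 − (2.2)(-1.2) = -0.36

-0.360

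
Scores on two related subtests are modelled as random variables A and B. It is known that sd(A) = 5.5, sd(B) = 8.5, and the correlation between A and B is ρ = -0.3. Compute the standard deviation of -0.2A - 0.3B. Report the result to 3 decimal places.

2.456

Var(A) = (5.5)² = 30.25;  Var(B) = (8.5)² = 72.25
Cov(A,B) = ρ·sd(A)·sd(B) = -0.3·5.5·8.5 = -14.025
Var(-0.2A - 0.3B) = (-0.2)²·Var(A) + (-0.3)²·Var(B) + 2·(-0.2)·(-0.3)·Cov(A,B)
= 0.04·30.25 + 0.09·72.25 + 0.12·-14.025 = 6.0295
sd(-0.2A - 0.3B) = √6.0295 ≈ 2.456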